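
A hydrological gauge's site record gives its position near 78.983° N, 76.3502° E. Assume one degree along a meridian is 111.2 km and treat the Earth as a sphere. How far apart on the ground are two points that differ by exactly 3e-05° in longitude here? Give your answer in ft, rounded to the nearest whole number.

2 ft

At 78.983° a degree of longitude is 111200 × cos 78.983° ≈ 21250.3 m, so 3e-05° corresponds to 0.63751 m.
Converting: 0.63751 m × 3.2808 ft/m ≈ 2.0916 ft.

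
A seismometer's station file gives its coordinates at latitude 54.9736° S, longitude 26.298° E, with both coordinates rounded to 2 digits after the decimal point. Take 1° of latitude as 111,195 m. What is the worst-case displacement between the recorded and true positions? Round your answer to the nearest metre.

Rounding to 2 decimal places leaves each coordinate within ±0.005° of the true value.
N–S: 0.005° × 111195 m/° = 555.975 m.
E–W at 54.9736°: 0.005° × 111195 × cos 54.9736° = 0.005 × 111195 × 0.5740 ≈ 319.104 m.
Combining orthogonally: (555.975² + 319.104²)^½ ≈ 641.043 m.

641 metres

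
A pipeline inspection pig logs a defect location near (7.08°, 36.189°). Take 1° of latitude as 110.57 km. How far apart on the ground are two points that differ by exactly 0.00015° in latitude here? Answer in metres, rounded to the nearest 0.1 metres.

0.00015° × 110570 m/° = 16.5855 m.

16.6 metres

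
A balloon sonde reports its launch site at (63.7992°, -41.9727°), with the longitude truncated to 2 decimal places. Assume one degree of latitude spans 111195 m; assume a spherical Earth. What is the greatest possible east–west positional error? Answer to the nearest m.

491 m

Truncating at 2 decimal places can drop up to a full unit in the last place, so the longitude may be off by as much as 0.01°.
At latitude 63.7992° a degree of longitude spans 111195 m × cos 63.7992° = 111195 × 0.4415 ≈ 49094.6 m.
So at most 0.01° × 49094.6 ≈ 490.946 m east–west.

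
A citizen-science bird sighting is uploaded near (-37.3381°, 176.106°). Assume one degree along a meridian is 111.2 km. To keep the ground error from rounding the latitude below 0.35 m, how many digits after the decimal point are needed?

6

One degree of latitude covers 111200 m.
Rounding to N decimal places gives at most 0.5 × 10⁻ᴺ degrees of error, i.e. 0.5 × 10⁻ᴺ × 111200 m.
Setting 55600 × 10⁻ᴺ ≤ 0.35 gives 10ᴺ ≥ 1.589e+05, i.e. N ≥ 5.20.
At 5 places the error can reach 0.556 m, but 6 places keeps it to 0.0556 m.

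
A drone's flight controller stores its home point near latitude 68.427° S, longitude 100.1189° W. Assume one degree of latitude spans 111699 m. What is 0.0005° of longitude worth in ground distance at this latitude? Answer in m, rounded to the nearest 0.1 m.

One degree of longitude here spans 111699 × cos 68.427° = 111699 × 0.3677 ≈ 41070.2 m; 0.0005° of that is 20.5351 m.

20.5 m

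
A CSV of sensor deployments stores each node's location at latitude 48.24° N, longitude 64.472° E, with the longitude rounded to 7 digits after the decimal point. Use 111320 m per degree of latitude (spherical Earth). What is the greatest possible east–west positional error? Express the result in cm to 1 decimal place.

Rounding to 7 decimal places leaves the longitude within ±5e-08° of the true value.
One degree of longitude at 48.24° is 111320 × cos 48.24° ≈ 111320 × 0.6660 = 74140.4 m.
Maximum E–W displacement: 5e-08 × 74140.4 = 0.00370702 m.
That is 0.00370702 m = 0.3707 cm.

0.4 cm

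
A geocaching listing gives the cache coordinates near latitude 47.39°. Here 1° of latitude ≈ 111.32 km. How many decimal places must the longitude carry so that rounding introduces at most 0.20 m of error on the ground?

At 47.39° one degree of longitude covers 111320 × cos 47.39° ≈ 111320 × 0.6770 ≈ 75364.1 m.
Rounding to N decimal places gives at most 0.5 × 10⁻ᴺ degrees of error, i.e. 0.5 × 10⁻ᴺ × 75364.1 m.
Need 0.5 × 75364.1 × 10⁻ᴺ ≤ 0.20 → 10⁻ᴺ ≤ 5.308e-06, so N ≥ 5.28.
At 5 places the error can reach 0.377 m, but 6 places keeps it to 0.0377 m.

6 decimal places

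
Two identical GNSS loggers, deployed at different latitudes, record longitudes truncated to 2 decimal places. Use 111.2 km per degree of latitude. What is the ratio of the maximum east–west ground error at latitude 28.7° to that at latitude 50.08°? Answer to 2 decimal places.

Truncating at 2 decimal places can drop up to a full unit in the last place, so the longitude may be off by as much as 0.01°.
Error at 28.7° = 0.01° × 111200 × cos 28.7° ≈ 1112 × 0.8771 = 975.39 m.
Error at 50.08° = 0.01° × 111200 × cos 50.08° ≈ 1112 × 0.6417 = 713.59 m.
The ratio reduces to cos 28.7° / cos 50.08° = 0.8771/0.6417 ≈ 1.3669.

1.37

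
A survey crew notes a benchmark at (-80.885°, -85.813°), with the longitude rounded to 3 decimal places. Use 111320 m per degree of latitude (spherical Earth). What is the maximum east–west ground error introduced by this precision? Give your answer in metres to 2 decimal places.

Rounding to 3 decimal places leaves the longitude within ±0.0005° of the true value.
Parallels shrink by cos φ, so at 80.885° a degree of longitude is 111320 × 0.1584 ≈ 17634.9 m.
So at most 0.0005° × 17634.9 ≈ 8.81747 m east–west.

8.82 metres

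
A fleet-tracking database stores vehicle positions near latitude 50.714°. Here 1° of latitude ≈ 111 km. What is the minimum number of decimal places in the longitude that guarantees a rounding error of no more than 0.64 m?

5

At 50.714° one degree of longitude covers 111000 × cos 50.714° ≈ 111000 × 0.6332 ≈ 70284.3 m.
N decimal places → at most half a unit in the last place, 0.5 × 10⁻ᴺ° = 70284.3/2 × 10⁻ᴺ m.
Need 0.5 × 70284.3 × 10⁻ᴺ ≤ 0.64 → 10⁻ᴺ ≤ 1.821e-05, so N ≥ 4.74.
So 5 decimal places suffice (0.351 m); 4 would allow up to 3.51 m.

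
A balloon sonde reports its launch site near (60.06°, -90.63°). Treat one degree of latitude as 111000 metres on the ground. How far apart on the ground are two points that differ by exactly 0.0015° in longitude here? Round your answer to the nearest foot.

273 feet

One degree of longitude here spans 111000 × cos 60.06° = 111000 × 0.4991 ≈ 55399.3 m; 0.0015° of that is 83.099 m.
Converting: 83.099 m × 3.2808 ft/m ≈ 272.63 ft.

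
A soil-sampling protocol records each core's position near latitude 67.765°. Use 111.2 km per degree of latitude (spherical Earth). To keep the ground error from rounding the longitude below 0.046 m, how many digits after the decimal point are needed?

6

At 67.765° one degree of longitude covers 111200 × cos 67.765° ≈ 111200 × 0.3784 ≈ 42078.8 m.
N decimal places → at most half a unit in the last place, 0.5 × 10⁻ᴺ° = 42078.8/2 × 10⁻ᴺ m.
Need 0.5 × 42078.8 × 10⁻ᴺ ≤ 0.046 → 10⁻ᴺ ≤ 2.186e-06, so N ≥ 5.66.
So 6 decimal places suffice (0.021 m); 5 would allow up to 0.21 m.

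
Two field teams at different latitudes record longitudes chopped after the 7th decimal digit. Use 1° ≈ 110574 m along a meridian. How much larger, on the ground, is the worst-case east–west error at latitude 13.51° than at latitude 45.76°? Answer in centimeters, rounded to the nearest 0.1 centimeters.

0.3 centimeters

Truncating at 7 decimal places can drop up to a full unit in the last place, so the longitude may be off by as much as 1e-07°.
At 13.51°: 1e-07° × 110574 × cos 13.51° = 1e-07 × 110574 × 0.9723 ≈ 0.010751 m.
At 45.76°: 1e-07° × 110574 × cos 45.76° = 1e-07 × 110574 × 0.6977 ≈ 0.0077144 m.
So the lower-latitude error exceeds the higher by 0.010751 − 0.0077144 = 0.0030371 m.
That is 0.00303707 m = 0.30371 cm.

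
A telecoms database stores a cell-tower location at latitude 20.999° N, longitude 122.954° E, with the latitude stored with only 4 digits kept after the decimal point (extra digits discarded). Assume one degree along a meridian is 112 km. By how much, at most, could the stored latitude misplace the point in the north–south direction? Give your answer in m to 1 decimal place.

11.2 m

Truncating at 4 decimal places can drop up to a full unit in the last place, so the latitude may be off by as much as 0.0001°.
So the N–S error is at most 0.0001 × 112000 = 11.2 m.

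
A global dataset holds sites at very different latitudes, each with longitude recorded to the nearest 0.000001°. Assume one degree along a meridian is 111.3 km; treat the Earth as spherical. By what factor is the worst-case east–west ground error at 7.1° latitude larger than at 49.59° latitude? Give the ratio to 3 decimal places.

1.531

Rounding to 6 decimal places leaves the longitude within ±5e-07° of the true value.
At 7.1°: 5e-07° × 111300 × cos 7.1° = 5e-07 × 111300 × 0.9923 ≈ 0.055223 m.
Error at 49.59° = 5e-07° × 111300 × cos 49.59° ≈ 0.05565 × 0.6483 = 0.036075 m.
Ratio: 0.055223 / 0.036075 = cos 7.1° / cos 49.59° ≈ 1.5308.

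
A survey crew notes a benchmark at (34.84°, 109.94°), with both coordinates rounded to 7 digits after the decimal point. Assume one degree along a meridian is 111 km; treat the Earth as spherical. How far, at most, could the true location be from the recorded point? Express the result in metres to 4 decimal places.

Rounding to 7 decimal places leaves each coordinate within ±5e-08° of the true value.
Latitude error → 5e-08 × 111000 = 0.00555 m along the meridian.
East–west component at 34.84°: 5e-08° × 111000 × cos 34.84° ≈ 5e-08 × 91103.3 ≈ 0.00455517 m.
Worst case both components are at the extreme and orthogonal: √(0.00555² + 0.00455517²) ≈ 0.00717997 m.

0.0072 metres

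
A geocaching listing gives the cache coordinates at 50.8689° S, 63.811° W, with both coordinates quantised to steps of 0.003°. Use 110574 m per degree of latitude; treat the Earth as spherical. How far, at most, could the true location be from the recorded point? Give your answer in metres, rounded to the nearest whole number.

196 metres

With a 0.003° grid the true value lies within half a step, ±0.003°/2 = ±0.0015°, of the stored one.
North–south component: 0.0015° × 110574 = 165.861 m.
E–W at 50.8689°: 0.0015° × 110574 × cos 50.8689° = 0.0015 × 110574 × 0.6311 ≈ 104.674 m.
Combining orthogonally: (165.861² + 104.674²)^½ ≈ 196.129 m.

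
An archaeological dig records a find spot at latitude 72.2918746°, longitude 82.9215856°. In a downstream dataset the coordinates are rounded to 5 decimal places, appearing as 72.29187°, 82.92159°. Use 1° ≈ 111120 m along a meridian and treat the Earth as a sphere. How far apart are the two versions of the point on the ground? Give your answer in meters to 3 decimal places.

0.532 meters

Δlat = 72.2918746 − 72.29187 = +0.0000046°; Δlon = 82.9215856 − 82.92159 = -0.0000044°.
North–south shift: 0.0000046 × 111120 = 0.511152 m.
E–W at 72.2919°: -0.0000044° × 111120 × cos 72.2919° = -0.0000044 × 111120 × 0.3042 ≈ -0.148716 m.
Hypotenuse of the two orthogonal shifts: √(0.511152² + 0.148716²) = 0.532347 m.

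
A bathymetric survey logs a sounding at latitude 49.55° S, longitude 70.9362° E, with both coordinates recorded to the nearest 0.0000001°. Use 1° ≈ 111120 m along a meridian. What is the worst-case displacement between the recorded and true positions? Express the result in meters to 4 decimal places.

Rounding to 7 decimal places leaves each coordinate within ±5e-08° of the true value.
Latitude error → 5e-08 × 111120 = 0.005556 m along the meridian.
Longitude error → 5e-08 × 111120 × cos 49.55° = 5e-08 × 111120 × 0.6488 ≈ 0.00360465 m.
The two errors are perpendicular, so the maximum displacement is √(0.005556² + 0.00360465²) ≈ 0.00662288 m.

0.0066 meters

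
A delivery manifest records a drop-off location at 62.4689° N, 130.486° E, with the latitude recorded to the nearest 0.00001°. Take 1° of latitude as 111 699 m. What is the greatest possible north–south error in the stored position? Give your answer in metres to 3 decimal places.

0.558 metres

Rounding to 5 decimal places leaves the latitude within ±5e-06° of the true value.
Along the meridian that is 5e-06° × 111699 m/° = 0.558495 m.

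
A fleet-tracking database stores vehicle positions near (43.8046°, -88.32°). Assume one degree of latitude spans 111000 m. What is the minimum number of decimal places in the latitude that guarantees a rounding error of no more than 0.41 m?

6 decimal places

One degree of latitude covers 111000 m.
With N decimal places the half-ulp bound is 0.5·10⁻ᴺ°, or 0.5·10⁻ᴺ × 111000 m on the ground.
Setting 55500 × 10⁻ᴺ ≤ 0.41 gives 10ᴺ ≥ 1.354e+05, i.e. N ≥ 5.13.
So 6 decimal places suffice (0.0555 m); 5 would allow up to 0.555 m.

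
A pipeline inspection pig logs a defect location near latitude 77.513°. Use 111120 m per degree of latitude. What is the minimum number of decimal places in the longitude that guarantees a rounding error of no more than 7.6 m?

At 77.513° one degree of longitude covers 111120 × cos 77.513° ≈ 111120 × 0.2162 ≈ 24026.2 m.
N decimal places → at most half a unit in the last place, 0.5 × 10⁻ᴺ° = 24026.2/2 × 10⁻ᴺ m.
Setting 12013.1 × 10⁻ᴺ ≤ 7.6 gives 10ᴺ ≥ 1581, i.e. N ≥ 3.20.
So 4 decimal places suffice (1.2 m); 3 would allow up to 12 m.

4 decimal places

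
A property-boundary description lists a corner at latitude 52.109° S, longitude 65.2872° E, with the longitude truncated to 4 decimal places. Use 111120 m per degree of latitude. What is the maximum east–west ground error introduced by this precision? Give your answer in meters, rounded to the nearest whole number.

Truncating at 4 decimal places can drop up to a full unit in the last place, so the longitude may be off by as much as 0.0001°.
At latitude 52.109° a degree of longitude spans 111120 m × cos 52.109° = 111120 × 0.6142 ≈ 68245.6 m.
East–west error: 0.0001° × 68245.6 m/° ≈ 6.82456 m.

7 meters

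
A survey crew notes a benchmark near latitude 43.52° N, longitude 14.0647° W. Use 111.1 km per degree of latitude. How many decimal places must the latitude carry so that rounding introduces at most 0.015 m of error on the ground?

7 decimal places

One degree of latitude covers 111100 m.
N decimal places → at most half a unit in the last place, 0.5 × 10⁻ᴺ° = 111100/2 × 10⁻ᴺ m.
Need 0.5 × 111100 × 10⁻ᴺ ≤ 0.015 → 10⁻ᴺ ≤ 2.700e-07, so N ≥ 6.57.
At 6 places the error can reach 0.0555 m, but 7 places keeps it to 0.00556 m.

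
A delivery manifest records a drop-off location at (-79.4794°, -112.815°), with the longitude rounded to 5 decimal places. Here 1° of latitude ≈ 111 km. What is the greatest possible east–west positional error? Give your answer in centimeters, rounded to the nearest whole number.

Rounding to 5 decimal places leaves the longitude within ±5e-06° of the true value.
One degree of longitude at 79.4794° is 111000 × cos 79.4794° ≈ 111000 × 0.1826 = 20267.4 m.
So at most 5e-06° × 20267.4 ≈ 0.101337 m east–west.
That is 0.101337 m = 10.134 cm.

10 centimeters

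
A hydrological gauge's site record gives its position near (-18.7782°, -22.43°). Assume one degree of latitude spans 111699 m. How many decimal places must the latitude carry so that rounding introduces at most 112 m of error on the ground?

One degree of latitude covers 111699 m.
Rounding to N decimal places gives at most 0.5 × 10⁻ᴺ degrees of error, i.e. 0.5 × 10⁻ᴺ × 111699 m.
Setting 55849.5 × 10⁻ᴺ ≤ 112 gives 10ᴺ ≥ 498.7, i.e. N ≥ 2.70.
N = 2 would give 558 m (too coarse); N = 3 gives 55.8 m ≤ 112 m.

3 decimal places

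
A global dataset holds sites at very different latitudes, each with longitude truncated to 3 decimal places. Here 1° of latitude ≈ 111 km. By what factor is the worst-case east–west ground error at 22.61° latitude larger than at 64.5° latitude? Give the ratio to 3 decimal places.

2.144

Truncating at 3 decimal places can drop up to a full unit in the last place, so the longitude may be off by as much as 0.001°.
At 22.61°: 0.001° × 111000 × cos 22.61° = 0.001 × 111000 × 0.9231 ≈ 102.47 m.
Error at 64.5° = 0.001° × 111000 × cos 64.5° ≈ 111 × 0.4305 = 47.787 m.
Ratio: 102.47 / 47.787 = cos 22.61° / cos 64.5° ≈ 2.1443.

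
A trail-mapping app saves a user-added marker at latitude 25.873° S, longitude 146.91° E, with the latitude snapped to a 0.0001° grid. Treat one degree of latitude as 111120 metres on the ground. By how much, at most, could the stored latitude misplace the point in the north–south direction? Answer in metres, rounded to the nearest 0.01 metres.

With a 0.0001° grid the true value lies within half a step, ±0.0001°/2 = ±5e-05°, of the stored one.
Along the meridian that is 5e-05° × 111120 m/° = 5.556 m.

5.56 metres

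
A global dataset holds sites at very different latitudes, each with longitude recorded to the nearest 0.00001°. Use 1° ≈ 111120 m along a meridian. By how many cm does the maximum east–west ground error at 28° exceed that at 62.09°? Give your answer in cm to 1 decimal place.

Rounding to 5 decimal places leaves the longitude within ±5e-06° of the true value.
At 28°: 5e-06° × 111120 × cos 28° = 5e-06 × 111120 × 0.8829 ≈ 0.49057 m.
Error at 62.09° = 5e-06° × 111120 × cos 62.09° ≈ 0.5556 × 0.4681 = 0.26007 m.
So the lower-latitude error exceeds the higher by 0.49057 − 0.26007 = 0.2305 m.
That is 0.230498 m = 23.05 cm.

23.0 cm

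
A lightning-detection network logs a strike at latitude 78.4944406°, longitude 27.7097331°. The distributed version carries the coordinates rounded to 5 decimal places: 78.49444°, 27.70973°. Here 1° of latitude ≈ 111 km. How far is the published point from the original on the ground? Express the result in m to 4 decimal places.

The latitude changed by +0.0000006° and the longitude by +0.0000031°.
North–south shift: 0.0000006 × 111000 = 0.0666 m.
East–west at this latitude: 0.0000031° × 111000 × cos 78.4944° ≈ 0.0000031 × 22140.4 = 0.0686352 m.
Hypotenuse of the two orthogonal shifts: √(0.0666² + 0.0686352²) = 0.0956366 m.

0.0956 m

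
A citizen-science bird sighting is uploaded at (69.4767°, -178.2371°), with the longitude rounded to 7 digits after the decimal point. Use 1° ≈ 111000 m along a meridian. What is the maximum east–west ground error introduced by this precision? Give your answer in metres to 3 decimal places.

0.002 metres

Rounding to 7 decimal places leaves the longitude within ±5e-08° of the true value.
At latitude 69.4767° a degree of longitude spans 111000 m × cos 69.4767° = 111000 × 0.3506 ≈ 38915.3 m.
East–west error: 5e-08° × 38915.3 m/° ≈ 0.00194576 m.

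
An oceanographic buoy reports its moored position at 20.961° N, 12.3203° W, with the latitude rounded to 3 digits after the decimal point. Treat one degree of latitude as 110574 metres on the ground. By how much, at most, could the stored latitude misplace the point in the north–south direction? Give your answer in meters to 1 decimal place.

Rounding to 3 decimal places leaves the latitude within ±0.0005° of the true value.
So the N–S error is at most 0.0005 × 110574 = 55.287 m.

55.3 meters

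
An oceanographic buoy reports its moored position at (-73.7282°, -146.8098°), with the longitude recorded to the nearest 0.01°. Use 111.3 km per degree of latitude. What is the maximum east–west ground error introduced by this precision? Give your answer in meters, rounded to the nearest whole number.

Rounding to 2 decimal places leaves the longitude within ±0.005° of the true value.
Parallels shrink by cos φ, so at 73.7282° a degree of longitude is 111300 × 0.2802 ≈ 31185.6 m.
Maximum E–W displacement: 0.005 × 31185.6 = 155.928 m.

156 meters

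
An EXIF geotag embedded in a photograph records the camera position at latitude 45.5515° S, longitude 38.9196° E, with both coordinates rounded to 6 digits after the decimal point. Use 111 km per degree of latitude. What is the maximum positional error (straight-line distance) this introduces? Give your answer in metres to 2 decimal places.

0.07 metres

Rounding to 6 decimal places leaves each coordinate within ±5e-07° of the true value.
North–south component: 5e-07° × 111000 = 0.0555 m.
Longitude error → 5e-07 × 111000 × cos 45.5515° = 5e-07 × 111000 × 0.7003 ≈ 0.0388649 m.
Combining orthogonally: (0.0555² + 0.0388649²)^½ ≈ 0.0677549 m.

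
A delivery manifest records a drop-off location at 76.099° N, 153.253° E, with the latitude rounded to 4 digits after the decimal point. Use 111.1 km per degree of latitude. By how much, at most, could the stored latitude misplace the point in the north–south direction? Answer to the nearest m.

6 m

Rounding to 4 decimal places leaves the latitude within ±5e-05° of the true value.
So the N–S error is at most 5e-05 × 111100 = 5.555 m.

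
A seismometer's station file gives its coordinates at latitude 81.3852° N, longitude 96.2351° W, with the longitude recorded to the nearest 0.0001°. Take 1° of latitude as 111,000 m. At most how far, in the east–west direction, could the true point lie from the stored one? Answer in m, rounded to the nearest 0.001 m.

0.831 m

Rounding to 4 decimal places leaves the longitude within ±5e-05° of the true value.
At latitude 81.3852° a degree of longitude spans 111000 m × cos 81.3852° = 111000 × 0.1498 ≈ 16626.8 m.
So at most 5e-05° × 16626.8 ≈ 0.831339 m east–west.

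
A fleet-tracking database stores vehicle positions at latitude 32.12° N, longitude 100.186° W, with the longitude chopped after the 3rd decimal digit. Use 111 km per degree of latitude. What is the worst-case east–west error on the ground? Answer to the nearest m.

Truncating at 3 decimal places can drop up to a full unit in the last place, so the longitude may be off by as much as 0.001°.
One degree of longitude at 32.12° is 111000 × cos 32.12° ≈ 111000 × 0.8469 = 94009.9 m.
So at most 0.001° × 94009.9 ≈ 94.0099 m east–west.

94 m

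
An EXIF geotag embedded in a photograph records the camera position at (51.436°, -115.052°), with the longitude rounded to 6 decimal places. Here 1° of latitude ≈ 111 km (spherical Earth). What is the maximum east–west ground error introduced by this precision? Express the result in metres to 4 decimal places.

0.0346 metres

Rounding to 6 decimal places leaves the longitude within ±5e-07° of the true value.
Parallels shrink by cos φ, so at 51.436° a degree of longitude is 111000 × 0.6234 ≈ 69196.1 m.
Maximum E–W displacement: 5e-07 × 69196.1 = 0.0345981 m.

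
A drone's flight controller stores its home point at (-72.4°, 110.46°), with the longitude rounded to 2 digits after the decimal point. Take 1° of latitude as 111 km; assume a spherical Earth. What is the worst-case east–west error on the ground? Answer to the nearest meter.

168 meters

Rounding to 2 decimal places leaves the longitude within ±0.005° of the true value.
Parallels shrink by cos φ, so at 72.4° a degree of longitude is 111000 × 0.3024 ≈ 33563.1 m.
Maximum E–W displacement: 0.005 × 33563.1 = 167.815 m.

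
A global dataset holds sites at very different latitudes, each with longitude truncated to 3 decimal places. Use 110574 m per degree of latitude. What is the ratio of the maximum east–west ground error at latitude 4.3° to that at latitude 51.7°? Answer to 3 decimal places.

1.609

Truncating at 3 decimal places can drop up to a full unit in the last place, so the longitude may be off by as much as 0.001°.
Error at 4.3° = 0.001° × 110574 × cos 4.3° ≈ 110.57 × 0.9972 = 110.26 m.
At 51.7°: 0.001° × 110574 × cos 51.7° = 0.001 × 110574 × 0.6198 ≈ 68.531 m.
The ratio reduces to cos 4.3° / cos 51.7° = 0.9972/0.6198 ≈ 1.6089.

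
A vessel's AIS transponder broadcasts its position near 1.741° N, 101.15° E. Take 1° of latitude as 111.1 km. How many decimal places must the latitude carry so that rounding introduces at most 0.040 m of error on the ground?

One degree of latitude covers 111100 m.
With N decimal places the half-ulp bound is 0.5·10⁻ᴺ°, or 0.5·10⁻ᴺ × 111100 m on the ground.
Need 0.5 × 111100 × 10⁻ᴺ ≤ 0.040 → 10⁻ᴺ ≤ 7.201e-07, so N ≥ 6.14.
At 6 places the error can reach 0.0555 m, but 7 places keeps it to 0.00556 m.

7 decimal places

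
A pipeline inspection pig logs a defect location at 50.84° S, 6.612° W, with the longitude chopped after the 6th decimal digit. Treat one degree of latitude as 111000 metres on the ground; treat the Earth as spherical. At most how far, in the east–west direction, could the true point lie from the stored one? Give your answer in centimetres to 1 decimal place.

Truncating at 6 decimal places can drop up to a full unit in the last place, so the longitude may be off by as much as 1e-06°.
At latitude 50.84° a degree of longitude spans 111000 m × cos 50.84° = 111000 × 0.6315 ≈ 70095.2 m.
Maximum E–W displacement: 1e-06 × 70095.2 = 0.0700952 m.
That is 0.0700952 m = 7.0095 cm.

7.0 centimetres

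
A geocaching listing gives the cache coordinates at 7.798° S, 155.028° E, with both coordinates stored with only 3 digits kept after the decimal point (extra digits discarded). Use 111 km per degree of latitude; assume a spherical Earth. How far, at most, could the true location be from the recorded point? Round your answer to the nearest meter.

156 meters

Truncating at 3 decimal places can drop up to a full unit in the last place, so each coordinate may be off by as much as 0.001°.
North–south component: 0.001° × 111000 = 111 m.
East–west component at 7.798°: 0.001° × 111000 × cos 7.798° ≈ 0.001 × 109974 ≈ 109.974 m.
The two errors are perpendicular, so the maximum displacement is √(111² + 109.974²) ≈ 156.254 m.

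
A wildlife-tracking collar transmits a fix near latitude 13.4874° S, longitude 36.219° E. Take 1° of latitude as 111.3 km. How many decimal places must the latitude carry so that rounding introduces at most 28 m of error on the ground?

One degree of latitude covers 111300 m.
Rounding to N decimal places gives at most 0.5 × 10⁻ᴺ degrees of error, i.e. 0.5 × 10⁻ᴺ × 111300 m.
Setting 55650 × 10⁻ᴺ ≤ 28 gives 10ᴺ ≥ 1988, i.e. N ≥ 3.30.
At 3 places the error can reach 55.6 m, but 4 places keeps it to 5.57 m.

4 decimal places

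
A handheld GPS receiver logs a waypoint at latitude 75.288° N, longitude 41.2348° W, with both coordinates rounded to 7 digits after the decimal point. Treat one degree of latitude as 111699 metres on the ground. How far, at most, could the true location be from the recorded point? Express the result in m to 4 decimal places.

0.0058 m

Rounding to 7 decimal places leaves each coordinate within ±5e-08° of the true value.
N–S: 5e-08° × 111699 m/° = 0.00558495 m.
East–west component at 75.288°: 5e-08° × 111699 × cos 75.288° ≈ 5e-08 × 28367.1 ≈ 0.00141836 m.
Combining orthogonally: (0.00558495² + 0.00141836²)^½ ≈ 0.00576224 m.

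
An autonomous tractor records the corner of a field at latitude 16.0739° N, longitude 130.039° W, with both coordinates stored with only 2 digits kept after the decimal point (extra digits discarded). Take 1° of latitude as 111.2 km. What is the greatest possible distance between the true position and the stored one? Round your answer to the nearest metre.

1542 metres

Truncating at 2 decimal places can drop up to a full unit in the last place, so each coordinate may be off by as much as 0.01°.
North–south component: 0.01° × 111200 = 1112 m.
East–west component at 16.0739°: 0.01° × 111200 × cos 16.0739° ≈ 0.01 × 106853 ≈ 1068.53 m.
The two errors are perpendicular, so the maximum displacement is √(1112² + 1068.53²) ≈ 1542.17 m.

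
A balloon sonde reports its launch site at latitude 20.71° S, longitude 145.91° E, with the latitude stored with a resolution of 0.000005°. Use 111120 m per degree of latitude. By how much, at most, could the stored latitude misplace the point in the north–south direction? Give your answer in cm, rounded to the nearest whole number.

With a 0.000005° grid the true value lies within half a step, ±0.000005°/2 = ±2.5e-06°, of the stored one.
So the N–S error is at most 2.5e-06 × 111120 = 0.2778 m.
That is 0.2778 m = 27.78 cm.

28 cm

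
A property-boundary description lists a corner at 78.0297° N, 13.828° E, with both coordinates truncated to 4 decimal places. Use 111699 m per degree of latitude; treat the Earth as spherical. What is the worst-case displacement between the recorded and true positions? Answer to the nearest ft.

37 ft

Truncating at 4 decimal places can drop up to a full unit in the last place, so each coordinate may be off by as much as 0.0001°.
North–south component: 0.0001° × 111699 = 11.1699 m.
E–W at 78.0297°: 0.0001° × 111699 × cos 78.0297° = 0.0001 × 111699 × 0.2074 ≈ 2.31669 m.
Combining orthogonally: (11.1699² + 2.31669²)^½ ≈ 11.4076 m.
In feet: 11.4076 m ÷ 0.3048 ≈ 37.427 ft.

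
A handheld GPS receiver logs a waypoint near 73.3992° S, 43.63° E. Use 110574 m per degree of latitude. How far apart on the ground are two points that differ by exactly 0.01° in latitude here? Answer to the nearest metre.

Along a meridian 0.01° is 0.01 × 110574 = 1105.74 m.

1106 metres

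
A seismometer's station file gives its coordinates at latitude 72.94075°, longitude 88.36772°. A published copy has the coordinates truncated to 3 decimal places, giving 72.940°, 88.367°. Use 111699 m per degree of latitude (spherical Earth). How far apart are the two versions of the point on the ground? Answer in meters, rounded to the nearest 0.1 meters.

87.0 meters

The latitude changed by +0.00075° and the longitude by +0.00072°.
North–south shift: 0.00075 × 111699 = 83.7742 m.
E–W at 72.94°: 0.00072° × 111699 × cos 72.94° = 0.00072 × 111699 × 0.2934 ≈ 23.594 m.
Distance: √(83.7742² + 23.594²) ≈ 87.0333 m.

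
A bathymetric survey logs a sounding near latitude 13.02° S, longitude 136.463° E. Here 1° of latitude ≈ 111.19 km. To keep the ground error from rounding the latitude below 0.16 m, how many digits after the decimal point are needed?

One degree of latitude covers 111190 m.
Rounding to N decimal places gives at most 0.5 × 10⁻ᴺ degrees of error, i.e. 0.5 × 10⁻ᴺ × 111190 m.
Need 0.5 × 111190 × 10⁻ᴺ ≤ 0.16 → 10⁻ᴺ ≤ 2.878e-06, so N ≥ 5.54.
At 5 places the error can reach 0.556 m, but 6 places keeps it to 0.0556 m.

6 decimal places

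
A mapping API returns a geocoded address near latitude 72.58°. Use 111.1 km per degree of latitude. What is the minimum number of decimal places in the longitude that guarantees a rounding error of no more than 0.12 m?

6 decimal places

At 72.58° one degree of longitude covers 111100 × cos 72.58° ≈ 111100 × 0.2994 ≈ 33260.4 m.
N decimal places → at most half a unit in the last place, 0.5 × 10⁻ᴺ° = 33260.4/2 × 10⁻ᴺ m.
Setting 16630.2 × 10⁻ᴺ ≤ 0.12 gives 10ᴺ ≥ 1.386e+05, i.e. N ≥ 5.14.
At 5 places the error can reach 0.166 m, but 6 places keeps it to 0.0166 m.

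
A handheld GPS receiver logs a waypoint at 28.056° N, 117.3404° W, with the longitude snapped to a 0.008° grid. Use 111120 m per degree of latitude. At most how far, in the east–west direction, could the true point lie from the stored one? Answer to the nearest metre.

With a 0.008° grid the true value lies within half a step, ±0.008°/2 = ±0.004°, of the stored one.
One degree of longitude at 28.056° is 111120 × cos 28.056° ≈ 111120 × 0.8825 = 98062.1 m.
East–west error: 0.004° × 98062.1 m/° ≈ 392.248 m.

392 metres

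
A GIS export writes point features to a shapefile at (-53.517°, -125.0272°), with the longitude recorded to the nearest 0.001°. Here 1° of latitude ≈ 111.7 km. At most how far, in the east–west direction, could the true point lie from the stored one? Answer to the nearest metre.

Rounding to 3 decimal places leaves the longitude within ±0.0005° of the true value.
One degree of longitude at 53.517° is 111700 × cos 53.517° ≈ 111700 × 0.5946 = 66415.1 m.
Maximum E–W displacement: 0.0005 × 66415.1 = 33.2075 m.

33 metres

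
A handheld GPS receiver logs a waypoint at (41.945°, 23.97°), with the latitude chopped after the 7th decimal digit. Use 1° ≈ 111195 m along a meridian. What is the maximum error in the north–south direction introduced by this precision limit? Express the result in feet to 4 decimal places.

0.0365 feet

Truncating at 7 decimal places can drop up to a full unit in the last place, so the latitude may be off by as much as 1e-07°.
North–south distance: 1e-07° × 111195 m/° = 0.0111195 m.
In feet: 0.0111195 m ÷ 0.3048 ≈ 0.036481 ft.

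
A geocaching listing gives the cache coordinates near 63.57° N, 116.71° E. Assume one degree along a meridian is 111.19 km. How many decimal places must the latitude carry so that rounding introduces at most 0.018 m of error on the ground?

One degree of latitude covers 111190 m.
With N decimal places the half-ulp bound is 0.5·10⁻ᴺ°, or 0.5·10⁻ᴺ × 111190 m on the ground.
Setting 55595 × 10⁻ᴺ ≤ 0.018 gives 10ᴺ ≥ 3.089e+06, i.e. N ≥ 6.49.
N = 6 would give 0.0556 m (too coarse); N = 7 gives 0.00556 m ≤ 0.018 m.

7 decimal places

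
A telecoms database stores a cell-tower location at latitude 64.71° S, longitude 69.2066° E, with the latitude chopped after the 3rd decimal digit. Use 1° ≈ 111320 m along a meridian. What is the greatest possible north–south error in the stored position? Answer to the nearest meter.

111 meters

Truncating at 3 decimal places can drop up to a full unit in the last place, so the latitude may be off by as much as 0.001°.
North–south distance: 0.001° × 111320 m/° = 111.32 m.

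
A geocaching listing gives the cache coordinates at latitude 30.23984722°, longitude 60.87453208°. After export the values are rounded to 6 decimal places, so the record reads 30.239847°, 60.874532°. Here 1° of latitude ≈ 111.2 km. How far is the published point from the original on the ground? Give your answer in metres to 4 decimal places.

0.0256 metres

The latitude changed by +0.00000022° and the longitude by +0.00000008°.
North–south shift: 0.00000022 × 111200 = 0.024464 m.
E–W at 30.2398°: 0.00000008° × 111200 × cos 30.2398° = 0.00000008 × 111200 × 0.8639 ≈ 0.00768547 m.
Hypotenuse of the two orthogonal shifts: √(0.024464² + 0.00768547²) = 0.0256428 m.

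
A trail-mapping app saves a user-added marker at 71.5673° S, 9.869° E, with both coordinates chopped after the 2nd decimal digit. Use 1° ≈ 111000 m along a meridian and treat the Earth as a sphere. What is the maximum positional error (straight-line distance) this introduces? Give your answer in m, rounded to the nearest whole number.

1164 m

Truncating at 2 decimal places can drop up to a full unit in the last place, so each coordinate may be off by as much as 0.01°.
N–S: 0.01° × 111000 m/° = 1110 m.
E–W at 71.5673°: 0.01° × 111000 × cos 71.5673° = 0.01 × 111000 × 0.3162 ≈ 350.971 m.
Worst case both components are at the extreme and orthogonal: √(1110² + 350.971²) ≈ 1164.17 m.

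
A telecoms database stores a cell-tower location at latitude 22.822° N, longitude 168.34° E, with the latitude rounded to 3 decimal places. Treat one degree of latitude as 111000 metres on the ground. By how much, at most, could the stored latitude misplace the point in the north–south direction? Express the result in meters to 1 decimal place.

Rounding to 3 decimal places leaves the latitude within ±0.0005° of the true value.
So the N–S error is at most 0.0005 × 111000 = 55.5 m.

55.5 meters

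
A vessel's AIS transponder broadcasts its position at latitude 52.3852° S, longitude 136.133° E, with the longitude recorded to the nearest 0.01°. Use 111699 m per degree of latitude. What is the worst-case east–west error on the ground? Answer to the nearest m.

Rounding to 2 decimal places leaves the longitude within ±0.005° of the true value.
Parallels shrink by cos φ, so at 52.3852° a degree of longitude is 111699 × 0.6103 ≈ 68175.5 m.
So at most 0.005° × 68175.5 ≈ 340.877 m east–west.

341 m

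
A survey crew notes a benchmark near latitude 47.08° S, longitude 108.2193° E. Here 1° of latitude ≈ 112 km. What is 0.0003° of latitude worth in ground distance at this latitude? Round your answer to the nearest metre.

Along a meridian 0.0003° is 0.0003 × 112000 = 33.6 m.

34 metres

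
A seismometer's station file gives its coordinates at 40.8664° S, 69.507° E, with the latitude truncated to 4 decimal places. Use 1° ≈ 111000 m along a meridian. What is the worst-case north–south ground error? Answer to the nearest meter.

Truncating at 4 decimal places can drop up to a full unit in the last place, so the latitude may be off by as much as 0.0001°.
So the N–S error is at most 0.0001 × 111000 = 11.1 m.

11 meters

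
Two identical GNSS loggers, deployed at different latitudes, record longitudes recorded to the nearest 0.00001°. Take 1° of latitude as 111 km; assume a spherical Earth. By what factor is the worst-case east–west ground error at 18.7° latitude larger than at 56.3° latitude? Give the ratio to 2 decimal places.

Rounding to 5 decimal places leaves the longitude within ±5e-06° of the true value.
Error at 18.7° = 5e-06° × 111000 × cos 18.7° ≈ 0.555 × 0.9472 = 0.5257 m.
Error at 56.3° = 5e-06° × 111000 × cos 56.3° ≈ 0.555 × 0.5548 = 0.30794 m.
The ratio reduces to cos 18.7° / cos 56.3° = 0.9472/0.5548 ≈ 1.7072.

1.71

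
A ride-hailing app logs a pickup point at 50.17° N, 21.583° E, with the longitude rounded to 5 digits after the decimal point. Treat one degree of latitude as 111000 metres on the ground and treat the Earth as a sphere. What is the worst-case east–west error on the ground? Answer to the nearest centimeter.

36 centimeters

Rounding to 5 decimal places leaves the longitude within ±5e-06° of the true value.
At latitude 50.17° a degree of longitude spans 111000 m × cos 50.17° = 111000 × 0.6405 ≈ 71096.8 m.
Maximum E–W displacement: 5e-06 × 71096.8 = 0.355484 m.
That is 0.355484 m = 35.548 cm.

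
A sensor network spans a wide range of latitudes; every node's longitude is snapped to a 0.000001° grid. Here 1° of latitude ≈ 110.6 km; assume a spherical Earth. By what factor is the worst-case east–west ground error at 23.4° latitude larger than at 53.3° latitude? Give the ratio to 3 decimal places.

1.536

With a 0.000001° grid the true value lies within half a step, ±0.000001°/2 = ±5e-07°, of the stored one.
Error at 23.4° = 5e-07° × 110600 × cos 23.4° ≈ 0.0553 × 0.9178 = 0.050752 m.
At 53.3°: 5e-07° × 110600 × cos 53.3° = 5e-07 × 110600 × 0.5976 ≈ 0.033049 m.
The ratio reduces to cos 23.4° / cos 53.3° = 0.9178/0.5976 ≈ 1.5357.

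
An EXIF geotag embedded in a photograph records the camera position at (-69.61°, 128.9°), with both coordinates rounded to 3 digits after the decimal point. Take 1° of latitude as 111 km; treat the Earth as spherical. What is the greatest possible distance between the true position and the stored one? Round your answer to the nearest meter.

59 meters

Rounding to 3 decimal places leaves each coordinate within ±0.0005° of the true value.
N–S: 0.0005° × 111000 m/° = 55.5 m.
E–W at 69.61°: 0.0005° × 111000 × cos 69.61° = 0.0005 × 111000 × 0.3484 ≈ 19.3367 m.
Worst case both components are at the extreme and orthogonal: √(55.5² + 19.3367²) ≈ 58.7721 m.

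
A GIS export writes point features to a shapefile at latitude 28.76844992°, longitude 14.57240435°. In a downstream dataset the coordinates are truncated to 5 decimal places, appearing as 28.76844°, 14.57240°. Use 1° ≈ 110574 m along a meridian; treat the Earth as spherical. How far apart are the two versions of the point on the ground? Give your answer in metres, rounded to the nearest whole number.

1 metres

Δlat = 28.76844992 − 28.76844 = +0.00000992°; Δlon = 14.57240435 − 14.57240 = +0.00000435°.
N–S: 0.00000992° × 110574 m/° = 1.09689 m.
E–W at 28.7684°: 0.00000435° × 110574 × cos 28.7684° = 0.00000435 × 110574 × 0.8766 ≈ 0.421628 m.
Combined displacement = (1.09689² + 0.421628²)^½ ≈ 1.17514 m.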